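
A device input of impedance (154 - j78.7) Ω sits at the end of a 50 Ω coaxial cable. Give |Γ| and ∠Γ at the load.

Γ ≈ 0.596 ∠ -16°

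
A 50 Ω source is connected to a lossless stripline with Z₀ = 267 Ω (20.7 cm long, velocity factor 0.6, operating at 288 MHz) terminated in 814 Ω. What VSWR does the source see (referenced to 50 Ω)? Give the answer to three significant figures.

VSWR ≈ 5.48

λ = v/f = 0.6·c / 288 MHz = 0.625 m
βl = 2π·l/λ = 2π × 0.331 = 119°
tan(βl) = -1.79
Z_in = Z_0·(Z_L + jZ_0·tanβl)/(Z_0 + jZ_L·tanβl) = 111 + j129 Ω
Γ_s = (Z_in − Z_s)/(Z_in + Z_s) = (61.3 + j129)/(161 + j129), |Γ_s| = 0.692
VSWR = (1 + |Γ_s|)/(1 − |Γ_s|)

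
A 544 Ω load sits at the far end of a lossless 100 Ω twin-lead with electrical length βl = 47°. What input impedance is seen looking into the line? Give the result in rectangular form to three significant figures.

Z_in ≈ 33.4 − j87.5 Ω

tan(βl) = tan(47°) = 1.07
Z_in = Z_0·(Z_L + jZ_0·tanβl)/(Z_0 + jZ_L·tanβl)
     = 100·(544 + j107)/(100 + j583)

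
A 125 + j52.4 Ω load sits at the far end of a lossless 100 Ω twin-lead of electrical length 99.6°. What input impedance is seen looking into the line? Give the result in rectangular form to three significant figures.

tan(βl) = tan(99.6°) = -5.91
Z_in = Z_0·(Z_L + jZ_0·tanβl)/(Z_0 + jZ_L·tanβl)
     = 100·(125 − j539)/(410 − j739)

Z_in ≈ 62.9 − j18 Ω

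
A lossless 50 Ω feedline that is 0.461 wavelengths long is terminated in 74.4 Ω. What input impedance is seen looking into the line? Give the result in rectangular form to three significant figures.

βl = 2π × 0.461 = 166°
tan(βl) = tan(166°) = -0.25
Z_in = Z_0·(Z_L + jZ_0·tanβl)/(Z_0 + jZ_L·tanβl)
     = 50·(74.4 − j12.5)/(50 − j18.6)

Z_in ≈ 69.4 + j13.3 Ω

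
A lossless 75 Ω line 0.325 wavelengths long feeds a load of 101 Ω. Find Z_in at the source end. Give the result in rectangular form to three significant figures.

βl = 2π × 0.325 = 117°
tan(βl) = tan(117°) = -1.96
Z_in = Z_0·(Z_L + jZ_0·tanβl)/(Z_0 + jZ_L·tanβl)
     = 75·(101 − j147)/(75 − j198)

Z_in ≈ 61.4 + j15 Ω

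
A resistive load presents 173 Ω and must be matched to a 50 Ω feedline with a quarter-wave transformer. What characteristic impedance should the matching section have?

Z_qwt ≈ 93 Ω

Z_qwt = √(Z_0·R_L) = √(50 × 173) = √8650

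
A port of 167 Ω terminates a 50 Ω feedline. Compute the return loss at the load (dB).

Γ = (167 − 50)/(167 + 50) = 0.539
RL = −20·log₁₀|Γ| = −20·log₁₀(0.539)

RL ≈ 5.37 dB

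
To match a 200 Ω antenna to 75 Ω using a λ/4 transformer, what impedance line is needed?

Z_qwt ≈ 122 Ω

Z_qwt = √(Z_0·R_L) = √(75 × 200) = √15000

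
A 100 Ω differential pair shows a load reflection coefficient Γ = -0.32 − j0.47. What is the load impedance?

Z_L = Z_0·(1 + Γ)/(1 − Γ) = 100·(0.68 − j0.47)/(1.32 + j0.47)

Z_L ≈ 34.5 − j47.9 Ω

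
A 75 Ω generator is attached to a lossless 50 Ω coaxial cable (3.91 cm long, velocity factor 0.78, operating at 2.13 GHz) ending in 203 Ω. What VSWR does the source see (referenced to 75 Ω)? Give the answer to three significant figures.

λ = v/f = 0.78·c / 2.13 GHz = 0.11 m
βl = 2π·l/λ = 2π × 0.356 = 128°
tan(βl) = -1.27
Z_in = Z_0·(Z_L + jZ_0·tanβl)/(Z_0 + jZ_L·tanβl) = 19.2 + j35.5 Ω
Γ_s = (Z_in − Z_s)/(Z_in + Z_s) = (-55.8 + j35.5)/(94.2 + j35.5), |Γ_s| = 0.657
VSWR = (1 + |Γ_s|)/(1 − |Γ_s|)

VSWR ≈ 4.84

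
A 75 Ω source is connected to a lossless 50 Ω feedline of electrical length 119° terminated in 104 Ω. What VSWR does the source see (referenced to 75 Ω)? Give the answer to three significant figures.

VSWR ≈ 2.77

tan(βl) = -1.8
Z_in = Z_0·(Z_L + jZ_0·tanβl)/(Z_0 + jZ_L·tanβl) = 29.3 + j19.9 Ω
Γ_s = (Z_in − Z_s)/(Z_in + Z_s) = (-45.7 + j19.9)/(104 + j19.9), |Γ_s| = 0.469
VSWR = (1 + |Γ_s|)/(1 − |Γ_s|)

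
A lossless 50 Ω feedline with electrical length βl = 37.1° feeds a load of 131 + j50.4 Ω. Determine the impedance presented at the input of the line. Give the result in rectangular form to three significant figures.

tan(βl) = tan(37.1°) = 0.756
Z_in = Z_0·(Z_L + jZ_0·tanβl)/(Z_0 + jZ_L·tanβl)
     = 50·(131 + j88.2)/(11.9 + j99.1)

Z_in ≈ 51.7 − j59.9 Ω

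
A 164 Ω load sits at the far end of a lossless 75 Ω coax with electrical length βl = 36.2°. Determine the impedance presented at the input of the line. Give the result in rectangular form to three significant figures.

Z_in ≈ 70.7 − j58.3 Ω

tan(βl) = tan(36.2°) = 0.732
Z_in = Z_0·(Z_L + jZ_0·tanβl)/(Z_0 + jZ_L·tanβl)
     = 75·(164 + j54.9)/(75 + j120)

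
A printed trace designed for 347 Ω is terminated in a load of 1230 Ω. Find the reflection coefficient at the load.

Γ = 0.56

Γ = (Z_L − Z_0)/(Z_L + Z_0) = (1230 − 347)/(1230 + 347) = 883/1577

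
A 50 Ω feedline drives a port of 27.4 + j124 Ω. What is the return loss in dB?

Γ = (-22.6 + j124)/(77.4 + j124), |Γ| = 0.862
RL = −20·log₁₀|Γ| = −20·log₁₀(0.862)

RL ≈ 1.29 dB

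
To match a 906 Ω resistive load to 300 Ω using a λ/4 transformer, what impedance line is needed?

Z_qwt ≈ 521 Ω

Z_qwt = √(Z_0·R_L) = √(300 × 906) = √271800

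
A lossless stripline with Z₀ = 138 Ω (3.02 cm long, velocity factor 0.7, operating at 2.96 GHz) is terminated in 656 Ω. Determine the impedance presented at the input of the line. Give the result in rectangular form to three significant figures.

Z_in ≈ 122 + j223 Ω

λ = v/f = 0.7·c / 2.96 GHz = 0.0709 m
βl = 2π·l/λ = 2π × 0.426 = 153°
tan(βl) = tan(153°) = -0.504
Z_in = Z_0·(Z_L + jZ_0·tanβl)/(Z_0 + jZ_L·tanβl)
     = 138·(656 − j69.6)/(138 − j331)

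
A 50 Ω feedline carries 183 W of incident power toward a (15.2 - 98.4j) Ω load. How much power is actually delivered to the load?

P_delivered ≈ 39.9 W

|Γ| = |(-34.8 − j98.4)/(65.2 − j98.4)| = 0.884
|Γ|² = 0.782
P_refl = |Γ|²·P_inc = 143 W, P_del = (1 − |Γ|²)·P_inc = 39.9 W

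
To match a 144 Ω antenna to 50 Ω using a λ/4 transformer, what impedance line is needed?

Z_qwt ≈ 84.9 Ω

Z_qwt = √(Z_0·R_L) = √(50 × 144) = √7200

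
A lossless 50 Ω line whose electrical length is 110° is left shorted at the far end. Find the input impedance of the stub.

tan(βl) = -2.75
For a shorted stub, Z_in = jZ_0·tan(βl)

Z_in ≈ −j137 Ω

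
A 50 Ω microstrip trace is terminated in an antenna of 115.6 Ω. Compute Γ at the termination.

Γ = 0.396

Γ = (Z_L − Z_0)/(Z_L + Z_0) = (115.6 − 50)/(115.6 + 50) = 65.6/165.6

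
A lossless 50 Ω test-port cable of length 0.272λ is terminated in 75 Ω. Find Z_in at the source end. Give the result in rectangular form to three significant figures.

βl = 2π × 0.272 = 97.9°
tan(βl) = tan(97.9°) = -7.19
Z_in = Z_0·(Z_L + jZ_0·tanβl)/(Z_0 + jZ_L·tanβl)
     = 50·(75 − j359)/(50 − j539)

Z_in ≈ 33.7 + j3.83 Ω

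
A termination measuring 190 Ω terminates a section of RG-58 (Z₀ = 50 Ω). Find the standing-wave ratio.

Γ = (190 − 50)/(190 + 50) = 0.583
VSWR = (1 + 0.583)/(1 − 0.583)

VSWR ≈ 3.8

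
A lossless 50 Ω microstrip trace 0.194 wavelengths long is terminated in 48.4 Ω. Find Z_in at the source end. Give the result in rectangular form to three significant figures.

βl = 2π × 0.194 = 69.8°
tan(βl) = tan(69.8°) = 2.72
Z_in = Z_0·(Z_L + jZ_0·tanβl)/(Z_0 + jZ_L·tanβl)
     = 50·(48.4 + j136)/(50 + j132)

Z_in ≈ 51.2 + j1.08 Ω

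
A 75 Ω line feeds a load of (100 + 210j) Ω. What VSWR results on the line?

VSWR ≈ 7.84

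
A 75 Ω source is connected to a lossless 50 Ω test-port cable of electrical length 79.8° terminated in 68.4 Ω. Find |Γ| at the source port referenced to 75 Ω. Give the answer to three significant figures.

tan(βl) = 5.56
Z_in = Z_0·(Z_L + jZ_0·tanβl)/(Z_0 + jZ_L·tanβl) = 37.1 − j4.12 Ω
Γ_s = (Z_in − Z_s)/(Z_in + Z_s) = (-37.9 − j4.12)/(112 − j4.12), |Γ_s| = 0.34

|Γ| ≈ 0.34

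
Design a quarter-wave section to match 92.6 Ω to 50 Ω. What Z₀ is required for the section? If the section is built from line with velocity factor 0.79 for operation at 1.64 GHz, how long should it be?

Z_qwt ≈ 68 Ω; length ≈ 3.61 cm

Z_qwt = √(Z_0·R_L) = √(50 × 92.6) = √4630
λ = 0.79·c/f = 0.145 m, so l = λ/4 = 0.0361 m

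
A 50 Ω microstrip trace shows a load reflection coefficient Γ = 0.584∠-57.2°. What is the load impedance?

Z_L = Z_0·(1 + Γ)/(1 − Γ) = 50·(1.32 − j0.491)/(0.684 + j0.491)

Z_L ≈ 46.5 − j69.3 Ω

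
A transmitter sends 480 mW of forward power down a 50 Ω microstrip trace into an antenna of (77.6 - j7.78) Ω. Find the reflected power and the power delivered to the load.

P_reflected ≈ 24.2 mW; P_delivered ≈ 456 mW

|Γ| = |(27.6 − j7.78)/(127.6 − j7.78)| = 0.224
|Γ|² = 0.0503
P_refl = |Γ|²·P_inc = 24.2 mW, P_del = (1 − |Γ|²)·P_inc = 456 mW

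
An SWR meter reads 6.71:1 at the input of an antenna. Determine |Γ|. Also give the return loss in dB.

|Γ| ≈ 0.741; return loss ≈ 2.61 dB

|Γ| = (S − 1)/(S + 1) = (6.71 − 1)/(6.71 + 1) = 5.71/7.71
RL = −20·log₁₀|Γ| = −20·log₁₀(0.741)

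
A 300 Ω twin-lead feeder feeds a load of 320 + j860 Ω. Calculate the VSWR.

VSWR ≈ 9.6

Γ = (Z_L − Z_0)/(Z_L + Z_0) = (20 + j860)/(620 + j860)
|Γ| = 860/1060 = 0.811
VSWR = (1 + |Γ|)/(1 − |Γ|) = 1.81/0.189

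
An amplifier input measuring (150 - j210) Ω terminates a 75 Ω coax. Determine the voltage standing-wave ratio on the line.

VSWR ≈ 6.26

Γ = (Z_L − Z_0)/(Z_L + Z_0) = (75 − j210)/(225 − j210)
|Γ| = 223/308 = 0.725
VSWR = (1 + |Γ|)/(1 − |Γ|) = 1.72/0.275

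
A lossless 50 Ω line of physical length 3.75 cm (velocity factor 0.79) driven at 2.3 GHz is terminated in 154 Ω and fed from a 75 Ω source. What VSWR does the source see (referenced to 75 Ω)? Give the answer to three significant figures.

λ = v/f = 0.79·c / 2.3 GHz = 0.103 m
βl = 2π·l/λ = 2π × 0.364 = 131°
tan(βl) = -1.15
Z_in = Z_0·(Z_L + jZ_0·tanβl)/(Z_0 + jZ_L·tanβl) = 26.4 + j36 Ω
Γ_s = (Z_in − Z_s)/(Z_in + Z_s) = (-48.6 + j36)/(101 + j36), |Γ_s| = 0.562
VSWR = (1 + |Γ_s|)/(1 − |Γ_s|)

VSWR ≈ 3.57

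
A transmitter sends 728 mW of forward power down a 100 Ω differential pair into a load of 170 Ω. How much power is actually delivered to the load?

P_delivered ≈ 679 mW

Γ = (170 − 100)/(170 + 100) = 0.259
|Γ|² = 0.0672
P_refl = |Γ|²·P_inc = 48.9 mW, P_del = (1 − |Γ|²)·P_inc = 679 mW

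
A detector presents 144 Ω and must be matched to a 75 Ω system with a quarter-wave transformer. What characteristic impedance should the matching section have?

Z_qwt = √(Z_0·R_L) = √(75 × 144) = √10800

Z_qwt ≈ 104 Ω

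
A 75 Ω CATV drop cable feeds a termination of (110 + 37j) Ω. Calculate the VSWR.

VSWR ≈ 1.74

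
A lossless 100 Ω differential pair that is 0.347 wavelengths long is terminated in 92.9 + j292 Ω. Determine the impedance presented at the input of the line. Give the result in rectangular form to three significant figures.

βl = 2π × 0.347 = 125°
tan(βl) = tan(125°) = -1.43
Z_in = Z_0·(Z_L + jZ_0·tanβl)/(Z_0 + jZ_L·tanβl)
     = 100·(92.9 + j149)/(518 − j133)

Z_in ≈ 9.9 + j31.2 Ω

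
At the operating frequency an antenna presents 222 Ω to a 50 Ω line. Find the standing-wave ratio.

VSWR ≈ 4.44

Γ = (222 − 50)/(222 + 50) = 0.632
VSWR = (1 + 0.632)/(1 − 0.632)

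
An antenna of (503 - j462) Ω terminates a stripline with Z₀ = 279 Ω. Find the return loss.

RL ≈ 4.95 dB

Γ = (224 − j462)/(782 − j462), |Γ| = 0.565
RL = −20·log₁₀|Γ| = −20·log₁₀(0.565)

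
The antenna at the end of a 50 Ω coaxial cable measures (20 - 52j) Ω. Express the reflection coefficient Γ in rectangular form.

Γ = (Z_L − Z_0)/(Z_L + Z_0) = (-30 − j52)/(70 − j52)

Γ ≈ 0.0794 − j0.684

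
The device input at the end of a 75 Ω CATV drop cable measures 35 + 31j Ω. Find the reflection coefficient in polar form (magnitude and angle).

Γ = (Z_L − Z_0)/(Z_L + Z_0) = (-40 + j31)/(110 + j31)
|Γ| = 50.6/114 = 0.443

Γ ≈ 0.443 ∠ 126°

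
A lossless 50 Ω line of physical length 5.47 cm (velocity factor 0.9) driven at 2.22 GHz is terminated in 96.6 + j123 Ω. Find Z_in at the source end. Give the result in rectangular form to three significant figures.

Z_in ≈ 29.3 + j69.4 Ω

λ = v/f = 0.9·c / 2.22 GHz = 0.122 m
βl = 2π·l/λ = 2π × 0.45 = 162°
tan(βl) = tan(162°) = -0.327
Z_in = Z_0·(Z_L + jZ_0·tanβl)/(Z_0 + jZ_L·tanβl)
     = 50·(96.6 + j107)/(90.2 − j31.6)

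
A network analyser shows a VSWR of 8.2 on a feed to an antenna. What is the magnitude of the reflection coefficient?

|Γ| ≈ 0.783

|Γ| = (S − 1)/(S + 1) = (8.2 − 1)/(8.2 + 1) = 7.2/9.2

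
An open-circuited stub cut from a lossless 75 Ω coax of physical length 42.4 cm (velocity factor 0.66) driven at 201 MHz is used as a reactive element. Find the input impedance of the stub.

λ = v/f = 0.66·c / 201 MHz = 0.985 m
βl = 2π·l/λ = 2π × 0.43 = 155°
tan(βl) = -0.467
For an open-circuited stub, Z_in = −jZ_0·cot(βl) = −jZ_0/tan(βl)

Z_in ≈ +j160 Ω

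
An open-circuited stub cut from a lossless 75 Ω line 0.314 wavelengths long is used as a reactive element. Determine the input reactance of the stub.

βl = 2π × 0.314 = 113°
tan(βl) = -2.35
For an open-circuited stub, Z_in = −jZ_0·cot(βl) = −jZ_0/tan(βl)

X_in ≈ 31.9 Ω (inductive)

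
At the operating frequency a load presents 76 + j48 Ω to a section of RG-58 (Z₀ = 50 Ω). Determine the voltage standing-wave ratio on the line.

VSWR ≈ 2.36

Γ = (Z_L − Z_0)/(Z_L + Z_0) = (26 + j48)/(126 + j48)
|Γ| = 54.6/135 = 0.405
VSWR = (1 + |Γ|)/(1 − |Γ|) = 1.4/0.595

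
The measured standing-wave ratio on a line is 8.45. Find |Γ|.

|Γ| = (S − 1)/(S + 1) = (8.45 − 1)/(8.45 + 1) = 7.45/9.45

|Γ| ≈ 0.788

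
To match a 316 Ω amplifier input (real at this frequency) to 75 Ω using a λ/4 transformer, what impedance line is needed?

Z_qwt = √(Z_0·R_L) = √(75 × 316) = √23700

Z_qwt ≈ 154 Ω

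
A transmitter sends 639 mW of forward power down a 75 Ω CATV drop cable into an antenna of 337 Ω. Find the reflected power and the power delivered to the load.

P_reflected ≈ 258 mW; P_delivered ≈ 381 mW

Γ = (337 − 75)/(337 + 75) = 0.636
|Γ|² = 0.404
P_refl = |Γ|²·P_inc = 258 mW, P_del = (1 − |Γ|²)·P_inc = 381 mW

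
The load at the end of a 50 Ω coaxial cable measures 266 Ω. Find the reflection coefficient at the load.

Γ = (Z_L − Z_0)/(Z_L + Z_0) = (266 − 50)/(266 + 50) = 216/316

Γ = 0.684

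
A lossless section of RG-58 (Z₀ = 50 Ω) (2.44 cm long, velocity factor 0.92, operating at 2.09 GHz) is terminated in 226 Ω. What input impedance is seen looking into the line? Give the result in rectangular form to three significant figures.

Z_in ≈ 13 − j20.5 Ω

λ = v/f = 0.92·c / 2.09 GHz = 0.132 m
βl = 2π·l/λ = 2π × 0.185 = 66.5°
tan(βl) = tan(66.5°) = 2.3
Z_in = Z_0·(Z_L + jZ_0·tanβl)/(Z_0 + jZ_L·tanβl)
     = 50·(226 + j115)/(50 + j520)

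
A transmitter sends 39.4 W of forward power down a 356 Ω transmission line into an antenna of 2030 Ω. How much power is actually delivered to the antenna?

Γ = (2030 − 356)/(2030 + 356) = 0.702
|Γ|² = 0.492
P_refl = |Γ|²·P_inc = 19.4 W, P_del = (1 − |Γ|²)·P_inc = 20 W

P_delivered ≈ 20 W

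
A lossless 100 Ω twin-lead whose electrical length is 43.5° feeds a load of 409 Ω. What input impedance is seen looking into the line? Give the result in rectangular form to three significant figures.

Z_in ≈ 48.4 − j92.9 Ω

tan(βl) = tan(43.5°) = 0.949
Z_in = Z_0·(Z_L + jZ_0·tanβl)/(Z_0 + jZ_L·tanβl)
     = 100·(409 + j94.9)/(100 + j388)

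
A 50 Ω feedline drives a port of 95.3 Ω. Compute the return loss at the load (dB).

Γ = (95.3 − 50)/(95.3 + 50) = 0.312
RL = −20·log₁₀|Γ| = −20·log₁₀(0.312)

RL ≈ 10.1 dB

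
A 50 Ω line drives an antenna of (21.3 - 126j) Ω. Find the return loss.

RL ≈ 0.987 dB

Γ = (-28.7 − j126)/(71.3 − j126), |Γ| = 0.893
RL = −20·log₁₀|Γ| = −20·log₁₀(0.893)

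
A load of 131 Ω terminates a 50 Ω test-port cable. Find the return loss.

Γ = (131 − 50)/(131 + 50) = 0.448
RL = −20·log₁₀|Γ| = −20·log₁₀(0.448)

RL ≈ 6.98 dB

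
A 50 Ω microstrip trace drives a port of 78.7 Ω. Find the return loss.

RL ≈ 13 dB

Γ = (78.7 − 50)/(78.7 + 50) = 0.223
RL = −20·log₁₀|Γ| = −20·log₁₀(0.223)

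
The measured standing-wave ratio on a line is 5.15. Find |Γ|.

|Γ| ≈ 0.675

|Γ| = (S − 1)/(S + 1) = (5.15 − 1)/(5.15 + 1) = 4.15/6.15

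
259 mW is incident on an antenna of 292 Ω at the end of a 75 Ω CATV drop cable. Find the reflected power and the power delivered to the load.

Γ = (292 − 75)/(292 + 75) = 0.591
|Γ|² = 0.35
P_refl = |Γ|²·P_inc = 90.5 mW, P_del = (1 − |Γ|²)·P_inc = 168 mW

P_reflected ≈ 90.5 mW; P_delivered ≈ 168 mW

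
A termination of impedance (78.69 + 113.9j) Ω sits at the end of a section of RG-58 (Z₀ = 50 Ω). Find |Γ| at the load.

|Γ| ≈ 0.683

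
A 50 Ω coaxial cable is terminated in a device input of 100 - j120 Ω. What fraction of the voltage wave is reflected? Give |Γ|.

|Γ| ≈ 0.677

Γ = (Z_L − Z_0)/(Z_L + Z_0) = (50 − j120)/(150 − j120)
|Γ| = 130/192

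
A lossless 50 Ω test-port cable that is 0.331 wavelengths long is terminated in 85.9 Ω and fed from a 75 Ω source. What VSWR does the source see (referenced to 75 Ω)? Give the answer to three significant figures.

VSWR ≈ 2.31

βl = 2π × 0.331 = 119°
tan(βl) = -1.79
Z_in = Z_0·(Z_L + jZ_0·tanβl)/(Z_0 + jZ_L·tanβl) = 34.5 + j16.7 Ω
Γ_s = (Z_in − Z_s)/(Z_in + Z_s) = (-40.5 + j16.7)/(110 + j16.7), |Γ_s| = 0.395
VSWR = (1 + |Γ_s|)/(1 − |Γ_s|)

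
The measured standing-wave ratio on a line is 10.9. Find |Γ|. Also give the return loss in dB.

|Γ| ≈ 0.832; return loss ≈ 1.6 dB

|Γ| = (S − 1)/(S + 1) = (10.9 − 1)/(10.9 + 1) = 9.9/11.9
RL = −20·log₁₀|Γ| = −20·log₁₀(0.832)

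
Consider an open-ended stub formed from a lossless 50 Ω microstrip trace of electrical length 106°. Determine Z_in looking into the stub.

Z_in ≈ +j14.3 Ω

tan(βl) = -3.49
For an open-ended stub, Z_in = −jZ_0·cot(βl) = −jZ_0/tan(βl)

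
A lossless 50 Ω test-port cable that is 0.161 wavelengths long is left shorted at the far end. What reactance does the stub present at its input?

βl = 2π × 0.161 = 58°
tan(βl) = 1.6
For a shorted stub, Z_in = jZ_0·tan(βl)

X_in ≈ 79.9 Ω (inductive)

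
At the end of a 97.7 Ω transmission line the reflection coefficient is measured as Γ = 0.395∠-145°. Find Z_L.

Z_L = Z_0·(1 + Γ)/(1 − Γ) = 97.7·(0.676 − j0.227)/(1.32 + j0.227)

Z_L ≈ 45.7 − j24.6 Ω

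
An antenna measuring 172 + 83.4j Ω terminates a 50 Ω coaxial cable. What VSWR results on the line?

VSWR ≈ 4.31

Γ = (Z_L − Z_0)/(Z_L + Z_0) = (122 + j83.4)/(222 + j83.4)
|Γ| = 148/237 = 0.623
VSWR = (1 + |Γ|)/(1 − |Γ|) = 1.62/0.377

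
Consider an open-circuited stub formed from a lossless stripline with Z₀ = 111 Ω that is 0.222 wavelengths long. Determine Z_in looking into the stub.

βl = 2π × 0.222 = 79.9°
tan(βl) = 5.63
For an open-circuited stub, Z_in = −jZ_0·cot(βl) = −jZ_0/tan(βl)

Z_in ≈ −j19.7 Ω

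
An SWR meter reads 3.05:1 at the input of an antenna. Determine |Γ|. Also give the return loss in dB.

|Γ| ≈ 0.506; return loss ≈ 5.91 dB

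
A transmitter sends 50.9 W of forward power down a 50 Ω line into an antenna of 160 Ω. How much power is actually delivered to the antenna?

P_delivered ≈ 36.9 W

Γ = (160 − 50)/(160 + 50) = 0.524
|Γ|² = 0.274
P_refl = |Γ|²·P_inc = 14 W, P_del = (1 − |Γ|²)·P_inc = 36.9 W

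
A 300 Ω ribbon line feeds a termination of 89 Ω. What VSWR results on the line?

Γ = (89 − 300)/(89 + 300) = -0.542
VSWR = (1 + 0.542)/(1 − 0.542)

VSWR ≈ 3.37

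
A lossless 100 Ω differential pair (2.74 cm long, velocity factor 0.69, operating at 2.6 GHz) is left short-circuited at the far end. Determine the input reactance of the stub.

X_in ≈ -149 Ω (capacitive)

λ = v/f = 0.69·c / 2.6 GHz = 0.0796 m
βl = 2π·l/λ = 2π × 0.344 = 124°
tan(βl) = -1.49
For a short-circuited stub, Z_in = jZ_0·tan(βl)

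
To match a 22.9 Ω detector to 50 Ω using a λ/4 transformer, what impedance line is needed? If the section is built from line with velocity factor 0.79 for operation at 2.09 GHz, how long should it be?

Z_qwt ≈ 33.8 Ω; length ≈ 2.83 cm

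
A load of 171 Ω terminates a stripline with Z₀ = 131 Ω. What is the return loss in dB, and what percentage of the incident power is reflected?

Γ = (171 − 131)/(171 + 131) = 0.132
RL = −20·log₁₀(0.132) = 17.6 dB
P_refl/P_inc = |Γ|² = 0.0175

RL ≈ 17.6 dB; 1.75% of incident power reflected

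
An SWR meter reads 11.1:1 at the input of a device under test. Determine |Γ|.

|Γ| ≈ 0.835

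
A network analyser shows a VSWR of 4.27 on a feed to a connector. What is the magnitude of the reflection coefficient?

|Γ| = (S − 1)/(S + 1) = (4.27 − 1)/(4.27 + 1) = 3.27/5.27

|Γ| ≈ 0.62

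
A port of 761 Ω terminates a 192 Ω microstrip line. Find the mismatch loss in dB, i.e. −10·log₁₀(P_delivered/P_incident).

mismatch loss ≈ 1.91 dB

Γ = (761 − 192)/(761 + 192) = 0.597
|Γ|² = 0.356, so P_del/P_inc = 1 − |Γ|² = 0.644
ML = −10·log₁₀(1 − |Γ|²)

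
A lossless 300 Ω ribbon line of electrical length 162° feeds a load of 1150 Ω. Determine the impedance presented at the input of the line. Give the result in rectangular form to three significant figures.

Z_in ≈ 498 + j523 Ω

tan(βl) = tan(162°) = -0.325
Z_in = Z_0·(Z_L + jZ_0·tanβl)/(Z_0 + jZ_L·tanβl)
     = 300·(1150 − j97.5)/(300 − j374)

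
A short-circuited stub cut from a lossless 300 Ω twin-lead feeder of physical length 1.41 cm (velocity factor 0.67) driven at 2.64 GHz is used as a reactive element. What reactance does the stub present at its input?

X_in ≈ 696 Ω (inductive)

λ = v/f = 0.67·c / 2.64 GHz = 0.0761 m
βl = 2π·l/λ = 2π × 0.185 = 66.7°
tan(βl) = 2.32
For a short-circuited stub, Z_in = jZ_0·tan(βl)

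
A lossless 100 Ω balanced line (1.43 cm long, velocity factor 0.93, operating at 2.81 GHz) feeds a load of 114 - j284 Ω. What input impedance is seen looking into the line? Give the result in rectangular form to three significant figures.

Z_in ≈ 12.8 − j38 Ω

λ = v/f = 0.93·c / 2.81 GHz = 0.0993 m
βl = 2π·l/λ = 2π × 0.144 = 51.8°
tan(βl) = tan(51.8°) = 1.27
Z_in = Z_0·(Z_L + jZ_0·tanβl)/(Z_0 + jZ_L·tanβl)
     = 100·(114 − j157)/(462 + j145)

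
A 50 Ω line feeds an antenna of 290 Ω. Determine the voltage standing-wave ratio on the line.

VSWR ≈ 5.8

Γ = (290 − 50)/(290 + 50) = 0.706
VSWR = (1 + 0.706)/(1 − 0.706)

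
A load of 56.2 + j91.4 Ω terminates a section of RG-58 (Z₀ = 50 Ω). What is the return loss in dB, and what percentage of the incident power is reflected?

Γ = (6.2 + j91.4)/(106.2 + j91.4), |Γ| = 0.654
RL = −20·log₁₀(0.654) = 3.69 dB
P_refl/P_inc = |Γ|² = 0.427

RL ≈ 3.69 dB; 42.7% of incident power reflected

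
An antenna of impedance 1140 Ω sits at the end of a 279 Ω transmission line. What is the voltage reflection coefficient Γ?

Γ = 0.607

Γ = (Z_L − Z_0)/(Z_L + Z_0) = (1140 − 279)/(1140 + 279) = 861/1419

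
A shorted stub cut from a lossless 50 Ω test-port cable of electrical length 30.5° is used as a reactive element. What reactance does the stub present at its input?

X_in ≈ 29.5 Ω (inductive)

tan(βl) = 0.589
For a shorted stub, Z_in = jZ_0·tan(βl)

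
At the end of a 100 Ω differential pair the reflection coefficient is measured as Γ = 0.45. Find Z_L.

Z_L = Z_0·(1 + Γ)/(1 − Γ) = 100·(1.45)/(0.55)

Z_L ≈ 264 Ω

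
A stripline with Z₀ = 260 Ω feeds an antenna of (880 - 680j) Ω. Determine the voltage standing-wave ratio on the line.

Γ = (Z_L − Z_0)/(Z_L + Z_0) = (620 − j680)/(1140 − j680)
|Γ| = 920/1330 = 0.693
VSWR = (1 + |Γ|)/(1 − |Γ|) = 1.69/0.307

VSWR ≈ 5.52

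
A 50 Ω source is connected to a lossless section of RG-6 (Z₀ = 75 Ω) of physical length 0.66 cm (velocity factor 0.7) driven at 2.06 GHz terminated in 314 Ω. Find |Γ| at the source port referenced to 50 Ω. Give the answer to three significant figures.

|Γ| ≈ 0.704

λ = v/f = 0.7·c / 2.06 GHz = 0.102 m
βl = 2π·l/λ = 2π × 0.0647 = 23.3°
tan(βl) = 0.431
Z_in = Z_0·(Z_L + jZ_0·tanβl)/(Z_0 + jZ_L·tanβl) = 87.5 − j126 Ω
Γ_s = (Z_in − Z_s)/(Z_in + Z_s) = (37.5 − j126)/(138 − j126), |Γ_s| = 0.704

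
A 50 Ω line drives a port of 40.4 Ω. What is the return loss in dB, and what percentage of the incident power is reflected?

Γ = (40.4 − 50)/(40.4 + 50) = -0.106
RL = −20·log₁₀(0.106) = 19.5 dB
P_refl/P_inc = |Γ|² = 0.0113

RL ≈ 19.5 dB; 1.13% of incident power reflected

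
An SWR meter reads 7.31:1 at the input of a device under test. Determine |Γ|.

|Γ| = (S − 1)/(S + 1) = (7.31 − 1)/(7.31 + 1) = 6.31/8.31

|Γ| ≈ 0.759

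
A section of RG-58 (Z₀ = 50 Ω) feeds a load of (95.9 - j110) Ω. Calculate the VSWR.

VSWR ≈ 4.75

Γ = (Z_L − Z_0)/(Z_L + Z_0) = (45.9 − j110)/(145.9 − j110)
|Γ| = 119/183 = 0.652
VSWR = (1 + |Γ|)/(1 − |Γ|) = 1.65/0.348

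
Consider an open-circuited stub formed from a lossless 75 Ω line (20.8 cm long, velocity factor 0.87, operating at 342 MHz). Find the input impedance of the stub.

Z_in ≈ +j10.7 Ω

λ = v/f = 0.87·c / 342 MHz = 0.763 m
βl = 2π·l/λ = 2π × 0.273 = 98.1°
tan(βl) = -7.01
For an open-circuited stub, Z_in = −jZ_0·cot(βl) = −jZ_0/tan(βl)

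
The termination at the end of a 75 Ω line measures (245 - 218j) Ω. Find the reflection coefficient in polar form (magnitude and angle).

Γ ≈ 0.714 ∠ -17.8°

Γ = (Z_L − Z_0)/(Z_L + Z_0) = (170 − j218)/(320 − j218)
|Γ| = 276/387 = 0.714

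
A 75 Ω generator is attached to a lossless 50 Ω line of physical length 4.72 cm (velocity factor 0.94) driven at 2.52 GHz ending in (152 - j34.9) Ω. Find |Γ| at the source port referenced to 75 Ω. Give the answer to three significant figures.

λ = v/f = 0.94·c / 2.52 GHz = 0.112 m
βl = 2π·l/λ = 2π × 0.422 = 152°
tan(βl) = -0.535
Z_in = Z_0·(Z_L + jZ_0·tanβl)/(Z_0 + jZ_L·tanβl) = 64.3 + j68.7 Ω
Γ_s = (Z_in − Z_s)/(Z_in + Z_s) = (-10.7 + j68.7)/(139 + j68.7), |Γ_s| = 0.447

|Γ| ≈ 0.447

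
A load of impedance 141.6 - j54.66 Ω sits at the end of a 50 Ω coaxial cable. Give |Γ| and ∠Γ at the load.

Γ ≈ 0.535 ∠ -14.9°

Γ = (Z_L − Z_0)/(Z_L + Z_0) = (91.6 − j54.66)/(191.6 − j54.66)
|Γ| = 107/199 = 0.535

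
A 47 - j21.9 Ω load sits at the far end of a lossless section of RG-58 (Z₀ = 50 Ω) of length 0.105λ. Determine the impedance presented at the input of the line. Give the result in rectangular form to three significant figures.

Z_in ≈ 32.4 − j5.01 Ω

βl = 2π × 0.105 = 37.8°
tan(βl) = tan(37.8°) = 0.776
Z_in = Z_0·(Z_L + jZ_0·tanβl)/(Z_0 + jZ_L·tanβl)
     = 50·(47 + j16.9)/(67 + j36.5)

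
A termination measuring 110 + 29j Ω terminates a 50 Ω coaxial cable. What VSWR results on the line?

Γ = (Z_L − Z_0)/(Z_L + Z_0) = (60 + j29)/(160 + j29)
|Γ| = 66.6/163 = 0.41
VSWR = (1 + |Γ|)/(1 − |Γ|) = 1.41/0.59

VSWR ≈ 2.39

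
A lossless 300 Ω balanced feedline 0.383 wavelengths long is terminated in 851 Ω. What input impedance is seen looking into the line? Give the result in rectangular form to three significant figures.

Z_in ≈ 204 + j252 Ω

βl = 2π × 0.383 = 138°
tan(βl) = tan(138°) = -0.904
Z_in = Z_0·(Z_L + jZ_0·tanβl)/(Z_0 + jZ_L·tanβl)
     = 300·(851 − j271)/(300 − j769)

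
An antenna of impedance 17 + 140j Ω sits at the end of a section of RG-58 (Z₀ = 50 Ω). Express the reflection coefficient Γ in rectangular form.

Γ = (Z_L − Z_0)/(Z_L + Z_0) = (-33 + j140)/(67 + j140)

Γ ≈ 0.722 + j0.581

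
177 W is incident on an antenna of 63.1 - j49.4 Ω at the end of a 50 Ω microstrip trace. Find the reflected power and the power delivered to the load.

|Γ| = |(13.1 − j49.4)/(113.1 − j49.4)| = 0.414
|Γ|² = 0.171
P_refl = |Γ|²·P_inc = 30.4 W, P_del = (1 − |Γ|²)·P_inc = 147 W

P_reflected ≈ 30.4 W; P_delivered ≈ 147 W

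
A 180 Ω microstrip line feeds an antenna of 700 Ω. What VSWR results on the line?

VSWR ≈ 3.89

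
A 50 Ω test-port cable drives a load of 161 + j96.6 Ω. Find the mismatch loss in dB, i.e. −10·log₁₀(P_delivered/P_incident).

mismatch loss ≈ 2.23 dB

Γ = (111 + j96.6)/(211 + j96.6), |Γ| = 0.634
|Γ|² = 0.402, so P_del/P_inc = 1 − |Γ|² = 0.598
ML = −10·log₁₀(1 − |Γ|²)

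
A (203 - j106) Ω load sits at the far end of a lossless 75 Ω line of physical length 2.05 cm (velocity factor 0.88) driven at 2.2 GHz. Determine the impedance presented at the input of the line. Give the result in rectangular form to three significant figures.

λ = v/f = 0.88·c / 2.2 GHz = 0.12 m
βl = 2π·l/λ = 2π × 0.171 = 61.5°
tan(βl) = tan(61.5°) = 1.84
Z_in = Z_0·(Z_L + jZ_0·tanβl)/(Z_0 + jZ_L·tanβl)
     = 75·(203 + j32.1)/(270 + j374)

Z_in ≈ 23.6 − j23.7 Ω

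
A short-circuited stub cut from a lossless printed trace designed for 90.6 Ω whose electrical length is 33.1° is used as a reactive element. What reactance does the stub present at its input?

tan(βl) = 0.652
For a short-circuited stub, Z_in = jZ_0·tan(βl)

X_in ≈ 59.1 Ω (inductive)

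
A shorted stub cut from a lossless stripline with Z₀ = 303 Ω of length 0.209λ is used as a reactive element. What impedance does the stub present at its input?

Z_in ≈ +j1150 Ω

βl = 2π × 0.209 = 75.2°
tan(βl) = 3.8
For a shorted stub, Z_in = jZ_0·tan(βl)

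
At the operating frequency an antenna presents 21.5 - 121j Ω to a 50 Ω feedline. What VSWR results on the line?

VSWR ≈ 16.3

Γ = (Z_L − Z_0)/(Z_L + Z_0) = (-28.5 − j121)/(71.5 − j121)
|Γ| = 124/141 = 0.884
VSWR = (1 + |Γ|)/(1 − |Γ|) = 1.88/0.116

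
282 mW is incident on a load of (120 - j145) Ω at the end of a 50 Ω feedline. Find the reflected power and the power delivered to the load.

P_reflected ≈ 146 mW; P_delivered ≈ 136 mW

|Γ| = |(70 − j145)/(170 − j145)| = 0.721
|Γ|² = 0.519
P_refl = |Γ|²·P_inc = 146 mW, P_del = (1 − |Γ|²)·P_inc = 136 mW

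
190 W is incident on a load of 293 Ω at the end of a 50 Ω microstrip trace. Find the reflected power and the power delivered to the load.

Γ = (293 − 50)/(293 + 50) = 0.708
|Γ|² = 0.502
P_refl = |Γ|²·P_inc = 95.4 W, P_del = (1 − |Γ|²)·P_inc = 94.6 W

P_reflected ≈ 95.4 W; P_delivered ≈ 94.6 W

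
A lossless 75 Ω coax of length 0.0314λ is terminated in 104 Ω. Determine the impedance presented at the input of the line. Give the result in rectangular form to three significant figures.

Z_in ≈ 100 − j12.8 Ω

βl = 2π × 0.0314 = 11.3°
tan(βl) = tan(11.3°) = 0.2
Z_in = Z_0·(Z_L + jZ_0·tanβl)/(Z_0 + jZ_L·tanβl)
     = 75·(104 + j15)/(75 + j20.8)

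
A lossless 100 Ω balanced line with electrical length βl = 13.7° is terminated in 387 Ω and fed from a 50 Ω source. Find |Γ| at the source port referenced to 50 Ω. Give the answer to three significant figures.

|Γ| ≈ 0.763

tan(βl) = 0.244
Z_in = Z_0·(Z_L + jZ_0·tanβl)/(Z_0 + jZ_L·tanβl) = 217 − j180 Ω
Γ_s = (Z_in − Z_s)/(Z_in + Z_s) = (167 − j180)/(267 − j180), |Γ_s| = 0.763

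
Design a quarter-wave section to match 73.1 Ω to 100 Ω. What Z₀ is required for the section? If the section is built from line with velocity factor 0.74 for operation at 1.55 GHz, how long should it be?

Z_qwt = √(Z_0·R_L) = √(100 × 73.1) = √7310
λ = 0.74·c/f = 0.143 m, so l = λ/4 = 0.0358 m

Z_qwt ≈ 85.5 Ω; length ≈ 3.58 cm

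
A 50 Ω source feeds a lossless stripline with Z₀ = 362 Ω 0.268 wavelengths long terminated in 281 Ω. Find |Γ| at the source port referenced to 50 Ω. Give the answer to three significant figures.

|Γ| ≈ 0.805

βl = 2π × 0.268 = 96.5°
tan(βl) = -8.8
Z_in = Z_0·(Z_L + jZ_0·tanβl)/(Z_0 + jZ_L·tanβl) = 462 − j26.6 Ω
Γ_s = (Z_in − Z_s)/(Z_in + Z_s) = (412 − j26.6)/(512 − j26.6), |Γ_s| = 0.805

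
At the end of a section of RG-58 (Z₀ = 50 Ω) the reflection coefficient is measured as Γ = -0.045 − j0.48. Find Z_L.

Z_L ≈ 29 − j36.3 Ω

Z_L = Z_0·(1 + Γ)/(1 − Γ) = 50·(0.955 − j0.48)/(1.04 + j0.48)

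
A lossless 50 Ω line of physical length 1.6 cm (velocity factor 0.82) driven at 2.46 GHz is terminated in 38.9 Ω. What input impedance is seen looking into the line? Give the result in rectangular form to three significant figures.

Z_in ≈ 54.1 + j12.4 Ω

λ = v/f = 0.82·c / 2.46 GHz = 0.1 m
βl = 2π·l/λ = 2π × 0.16 = 57.6°
tan(βl) = tan(57.6°) = 1.58
Z_in = Z_0·(Z_L + jZ_0·tanβl)/(Z_0 + jZ_L·tanβl)
     = 50·(38.9 + j78.8)/(50 + j61.3)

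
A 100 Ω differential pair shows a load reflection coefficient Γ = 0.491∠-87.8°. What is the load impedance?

Z_L = Z_0·(1 + Γ)/(1 − Γ) = 100·(1.02 − j0.491)/(0.981 + j0.491)

Z_L ≈ 63.1 − j81.5 Ω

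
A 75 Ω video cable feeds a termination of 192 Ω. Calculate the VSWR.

For a purely resistive load, VSWR = R_L/Z_0 or Z_0/R_L (whichever > 1) = 192/75

VSWR ≈ 2.56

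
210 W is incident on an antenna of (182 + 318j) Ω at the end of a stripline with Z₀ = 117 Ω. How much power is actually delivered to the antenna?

P_delivered ≈ 93.9 W

|Γ| = |(65 + j318)/(299 + j318)| = 0.744
|Γ|² = 0.553
P_refl = |Γ|²·P_inc = 116 W, P_del = (1 − |Γ|²)·P_inc = 93.9 W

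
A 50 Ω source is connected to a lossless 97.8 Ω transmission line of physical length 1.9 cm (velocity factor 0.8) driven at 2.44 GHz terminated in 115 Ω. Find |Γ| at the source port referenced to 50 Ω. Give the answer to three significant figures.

λ = v/f = 0.8·c / 2.44 GHz = 0.0984 m
βl = 2π·l/λ = 2π × 0.193 = 69.5°
tan(βl) = 2.68
Z_in = Z_0·(Z_L + jZ_0·tanβl)/(Z_0 + jZ_L·tanβl) = 86.1 − j9.17 Ω
Γ_s = (Z_in − Z_s)/(Z_in + Z_s) = (36.1 − j9.17)/(136 − j9.17), |Γ_s| = 0.273

|Γ| ≈ 0.273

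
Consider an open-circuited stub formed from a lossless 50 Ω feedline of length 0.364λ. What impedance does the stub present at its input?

βl = 2π × 0.364 = 131°
tan(βl) = -1.15
For an open-circuited stub, Z_in = −jZ_0·cot(βl) = −jZ_0/tan(βl)

Z_in ≈ +j43.5 Ω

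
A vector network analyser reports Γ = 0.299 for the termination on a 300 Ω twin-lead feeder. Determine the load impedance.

Z_L = Z_0·(1 + Γ)/(1 − Γ) = 300·(1.3)/(0.701)

Z_L ≈ 556 Ω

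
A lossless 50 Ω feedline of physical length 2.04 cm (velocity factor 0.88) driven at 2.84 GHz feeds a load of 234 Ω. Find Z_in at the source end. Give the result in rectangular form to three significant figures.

λ = v/f = 0.88·c / 2.84 GHz = 0.093 m
βl = 2π·l/λ = 2π × 0.219 = 79°
tan(βl) = tan(79°) = 5.15
Z_in = Z_0·(Z_L + jZ_0·tanβl)/(Z_0 + jZ_L·tanβl)
     = 50·(234 + j257)/(50 + j1200)

Z_in ≈ 11.1 − j9.26 Ω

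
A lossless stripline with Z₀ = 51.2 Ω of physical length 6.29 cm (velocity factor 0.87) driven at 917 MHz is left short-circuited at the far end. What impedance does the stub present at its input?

Z_in ≈ +j278 Ω

λ = v/f = 0.87·c / 917 MHz = 0.285 m
βl = 2π·l/λ = 2π × 0.221 = 79.6°
tan(βl) = 5.43
For a short-circuited stub, Z_in = jZ_0·tan(βl)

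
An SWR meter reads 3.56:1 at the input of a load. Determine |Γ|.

|Γ| ≈ 0.561

|Γ| = (S − 1)/(S + 1) = (3.56 − 1)/(3.56 + 1) = 2.56/4.56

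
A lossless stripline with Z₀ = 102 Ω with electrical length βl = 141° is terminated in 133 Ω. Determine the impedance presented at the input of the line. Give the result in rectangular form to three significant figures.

Z_in ≈ 104 + j27.3 Ω

tan(βl) = tan(141°) = -0.81
Z_in = Z_0·(Z_L + jZ_0·tanβl)/(Z_0 + jZ_L·tanβl)
     = 102·(133 − j82.6)/(102 − j108)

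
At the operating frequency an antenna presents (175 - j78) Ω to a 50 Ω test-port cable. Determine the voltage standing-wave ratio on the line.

Γ = (Z_L − Z_0)/(Z_L + Z_0) = (125 − j78)/(225 − j78)
|Γ| = 147/238 = 0.619
VSWR = (1 + |Γ|)/(1 − |Γ|) = 1.62/0.381

VSWR ≈ 4.25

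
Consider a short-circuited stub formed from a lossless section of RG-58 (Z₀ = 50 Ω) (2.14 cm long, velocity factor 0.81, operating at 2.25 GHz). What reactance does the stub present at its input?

λ = v/f = 0.81·c / 2.25 GHz = 0.108 m
βl = 2π·l/λ = 2π × 0.198 = 71.3°
tan(βl) = 2.96
For a short-circuited stub, Z_in = jZ_0·tan(βl)

X_in ≈ 148 Ω (inductive)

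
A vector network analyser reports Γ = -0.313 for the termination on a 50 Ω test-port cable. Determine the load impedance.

Z_L ≈ 26.2 Ω

Z_L = Z_0·(1 + Γ)/(1 − Γ) = 50·(0.687)/(1.31)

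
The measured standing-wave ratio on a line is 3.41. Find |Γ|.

|Γ| = (S − 1)/(S + 1) = (3.41 − 1)/(3.41 + 1) = 2.41/4.41

|Γ| ≈ 0.546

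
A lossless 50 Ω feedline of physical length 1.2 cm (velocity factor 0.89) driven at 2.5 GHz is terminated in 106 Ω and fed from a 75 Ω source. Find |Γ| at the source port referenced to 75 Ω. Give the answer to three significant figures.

λ = v/f = 0.89·c / 2.5 GHz = 0.107 m
βl = 2π·l/λ = 2π × 0.112 = 40.4°
tan(βl) = 0.853
Z_in = Z_0·(Z_L + jZ_0·tanβl)/(Z_0 + jZ_L·tanβl) = 42.9 − j34.9 Ω
Γ_s = (Z_in − Z_s)/(Z_in + Z_s) = (-32.1 − j34.9)/(118 − j34.9), |Γ_s| = 0.386

|Γ| ≈ 0.386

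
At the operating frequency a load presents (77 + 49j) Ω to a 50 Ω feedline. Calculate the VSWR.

Γ = (Z_L − Z_0)/(Z_L + Z_0) = (27 + j49)/(127 + j49)
|Γ| = 55.9/136 = 0.411
VSWR = (1 + |Γ|)/(1 − |Γ|) = 1.41/0.589

VSWR ≈ 2.4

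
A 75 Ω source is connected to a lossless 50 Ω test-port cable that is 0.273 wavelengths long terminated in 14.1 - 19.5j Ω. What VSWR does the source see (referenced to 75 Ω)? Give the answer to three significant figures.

VSWR ≈ 2.98

βl = 2π × 0.273 = 98.3°
tan(βl) = -6.87
Z_in = Z_0·(Z_L + jZ_0·tanβl)/(Z_0 + jZ_L·tanβl) = 103 + j96.9 Ω
Γ_s = (Z_in − Z_s)/(Z_in + Z_s) = (28.4 + j96.9)/(178 + j96.9), |Γ_s| = 0.497
VSWR = (1 + |Γ_s|)/(1 − |Γ_s|)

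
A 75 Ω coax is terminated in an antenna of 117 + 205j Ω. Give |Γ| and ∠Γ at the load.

Γ ≈ 0.745 ∠ 31.5°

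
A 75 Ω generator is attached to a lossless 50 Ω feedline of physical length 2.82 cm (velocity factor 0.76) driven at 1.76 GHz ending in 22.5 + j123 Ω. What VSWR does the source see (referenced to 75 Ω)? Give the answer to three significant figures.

λ = v/f = 0.76·c / 1.76 GHz = 0.13 m
βl = 2π·l/λ = 2π × 0.218 = 78.4°
tan(βl) = 4.86
Z_in = Z_0·(Z_L + jZ_0·tanβl)/(Z_0 + jZ_L·tanβl) = 4.44 − j32.5 Ω
Γ_s = (Z_in − Z_s)/(Z_in + Z_s) = (-70.6 − j32.5)/(79.4 − j32.5), |Γ_s| = 0.905
VSWR = (1 + |Γ_s|)/(1 − |Γ_s|)

VSWR ≈ 20.1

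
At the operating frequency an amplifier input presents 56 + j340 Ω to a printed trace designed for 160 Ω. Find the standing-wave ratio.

Γ = (Z_L − Z_0)/(Z_L + Z_0) = (-104 + j340)/(216 + j340)
|Γ| = 356/403 = 0.883
VSWR = (1 + |Γ|)/(1 − |Γ|) = 1.88/0.117

VSWR ≈ 16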